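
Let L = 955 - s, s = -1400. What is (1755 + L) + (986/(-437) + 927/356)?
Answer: 639455003/155572 ≈ 4110.3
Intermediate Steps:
L = 2355 (L = 955 - 1*(-1400) = 955 + 1400 = 2355)
(1755 + L) + (986/(-437) + 927/356) = (1755 + 2355) + (986/(-437) + 927/356) = 4110 + (986*(-1/437) + 927*(1/356)) = 4110 + (-986/437 + 927/356) = 4110 + 54083/155572 = 639455003/155572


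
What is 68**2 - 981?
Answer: 3643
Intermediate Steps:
68**2 - 981 = 4624 - 981 = 3643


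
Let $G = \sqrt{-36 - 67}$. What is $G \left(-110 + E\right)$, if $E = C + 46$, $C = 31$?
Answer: $- 33 i \sqrt{103} \approx - 334.91 i$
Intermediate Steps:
$G = i \sqrt{103}$ ($G = \sqrt{-103} = i \sqrt{103} \approx 10.149 i$)
$E = 77$ ($E = 31 + 46 = 77$)
$G \left(-110 + E\right) = i \sqrt{103} \left(-110 + 77\right) = i \sqrt{103} \left(-33\right) = - 33 i \sqrt{103}$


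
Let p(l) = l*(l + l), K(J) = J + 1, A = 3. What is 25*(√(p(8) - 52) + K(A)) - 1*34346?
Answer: -34246 + 50*√19 ≈ -34028.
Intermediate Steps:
K(J) = 1 + J
p(l) = 2*l² (p(l) = l*(2*l) = 2*l²)
25*(√(p(8) - 52) + K(A)) - 1*34346 = 25*(√(2*8² - 52) + (1 + 3)) - 1*34346 = 25*(√(2*64 - 52) + 4) - 34346 = 25*(√(128 - 52) + 4) - 34346 = 25*(√76 + 4) - 34346 = 25*(2*√19 + 4) - 34346 = 25*(4 + 2*√19) - 34346 = (100 + 50*√19) - 34346 = -34246 + 50*√19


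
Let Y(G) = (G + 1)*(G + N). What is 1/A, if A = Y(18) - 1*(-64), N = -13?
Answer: 1/159 ≈ 0.0062893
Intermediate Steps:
Y(G) = (1 + G)*(-13 + G) (Y(G) = (G + 1)*(G - 13) = (1 + G)*(-13 + G))
A = 159 (A = (-13 + 18**2 - 12*18) - 1*(-64) = (-13 + 324 - 216) + 64 = 95 + 64 = 159)
1/A = 1/159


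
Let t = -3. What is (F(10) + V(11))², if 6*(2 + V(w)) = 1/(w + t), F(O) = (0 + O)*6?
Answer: 7756225/2304 ≈ 3366.4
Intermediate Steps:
F(O) = 6*O (F(O) = O*6 = 6*O)
V(w) = -2 + 1/(6*(-3 + w)) (V(w) = -2 + 1/(6*(w - 3)) = -2 + 1/(6*(-3 + w)))
(F(10) + V(11))² = (6*10 + (37 - 12*11)/(6*(-3 + 11)))² = (60 + (⅙)*(37 - 132)/8)² = (60 + (⅙)*(⅛)*(-95))² = (60 - 95/48)² = (2785/48)² = 7756225/2304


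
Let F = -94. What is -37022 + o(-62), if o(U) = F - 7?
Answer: -37123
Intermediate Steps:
o(U) = -101 (o(U) = -94 - 7 = -101)
-37022 + o(-62) = -37022 - 101 = -37123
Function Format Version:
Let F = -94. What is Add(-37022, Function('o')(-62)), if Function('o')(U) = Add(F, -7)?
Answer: -37123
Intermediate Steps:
Function('o')(U) = -101 (Function('o')(U) = Add(-94, -7) = -101)
Add(-37022, Function('o')(-62)) = Add(-37022, -101) = -37123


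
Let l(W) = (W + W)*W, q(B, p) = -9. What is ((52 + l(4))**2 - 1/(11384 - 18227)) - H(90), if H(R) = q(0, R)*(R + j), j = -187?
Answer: 42310270/6843 ≈ 6183.0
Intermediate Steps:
l(W) = 2*W**2 (l(W) = (2*W)*W = 2*W**2)
H(R) = 1683 - 9*R (H(R) = -9*(R - 187) = -9*(-187 + R) = 1683 - 9*R)
((52 + l(4))**2 - 1/(11384 - 18227)) - H(90) = ((52 + 2*4**2)**2 - 1/(11384 - 18227)) - (1683 - 9*90) = ((52 + 2*16)**2 - 1/(-6843)) - (1683 - 810) = ((52 + 32)**2 - 1*(-1/6843)) - 1*873 = (84**2 + 1/6843) - 873 = (7056 + 1/6843) - 873 = 48284209/6843 - 873 = 42310270/6843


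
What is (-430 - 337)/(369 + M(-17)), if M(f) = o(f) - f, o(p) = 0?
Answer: -767/386 ≈ -1.9870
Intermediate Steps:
M(f) = -f (M(f) = 0 - f = -f)
(-430 - 337)/(369 + M(-17)) = (-430 - 337)/(369 - 1*(-17)) = -767/(369 + 17) = -767/386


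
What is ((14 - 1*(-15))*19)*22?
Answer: 12122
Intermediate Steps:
((14 - 1*(-15))*19)*22 = ((14 + 15)*19)*22 = (29*19)*22 = 551*22 = 12122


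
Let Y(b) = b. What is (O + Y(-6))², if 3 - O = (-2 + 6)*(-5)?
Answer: 289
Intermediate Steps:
O = 23 (O = 3 - (-2 + 6)*(-5) = 3 - 4*(-5) = 3 - 1*(-20) = 3 + 20 = 23)
(O + Y(-6))² = (23 - 6)² = 17² = 289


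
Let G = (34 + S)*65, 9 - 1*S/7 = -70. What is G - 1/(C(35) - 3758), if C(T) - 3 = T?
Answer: 141936601/3720 ≈ 38155.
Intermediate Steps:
S = 553 (S = 63 - 7*(-70) = 63 + 490 = 553)
C(T) = 3 + T
G = 38155 (G = (34 + 553)*65 = 587*65 = 38155)
G - 1/(C(35) - 3758) = 38155 - 1/((3 + 35) - 3758) = 38155 - 1/(38 - 3758) = 38155 - 1/(-3720) = 38155 - 1*(-1/3720) = 38155 + 1/3720 = 141936601/3720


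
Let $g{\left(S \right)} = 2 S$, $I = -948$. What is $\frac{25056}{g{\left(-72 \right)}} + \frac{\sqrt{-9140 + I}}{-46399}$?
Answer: $-174 - \frac{2 i \sqrt{2522}}{46399} \approx -174.0 - 0.0021647 i$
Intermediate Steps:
$\frac{25056}{g{\left(-72 \right)}} + \frac{\sqrt{-9140 + I}}{-46399} = \frac{25056}{2 \left(-72\right)} + \frac{\sqrt{-9140 - 948}}{-46399} = \frac{25056}{-144} + \sqrt{-10088} \left(- \frac{1}{46399}\right) = 25056 \left(- \frac{1}{144}\right) + 2 i \sqrt{2522} \left(- \frac{1}{46399}\right) = -174 - \frac{2 i \sqrt{2522}}{46399}$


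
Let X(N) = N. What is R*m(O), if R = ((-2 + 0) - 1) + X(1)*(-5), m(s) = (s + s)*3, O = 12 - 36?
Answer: 1152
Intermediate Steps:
O = -24
m(s) = 6*s (m(s) = (2*s)*3 = 6*s)
R = -8 (R = ((-2 + 0) - 1) + 1*(-5) = (-2 - 1) - 5 = -3 - 5 = -8)
R*m(O) = -48*(-24) = -8*(-144) = 1152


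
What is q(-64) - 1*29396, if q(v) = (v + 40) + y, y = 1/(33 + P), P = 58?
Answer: -2677219/91 ≈ -29420.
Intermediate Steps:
y = 1/91 (y = 1/(33 + 58) = 1/91 ≈ 0.010989)
q(v) = 3641/91 + v (q(v) = (v + 40) + 1/91 = (40 + v) + 1/91 = 3641/91 + v)
q(-64) - 1*29396 = (3641/91 - 64) - 1*29396 = -2183/91 - 29396 = -2677219/91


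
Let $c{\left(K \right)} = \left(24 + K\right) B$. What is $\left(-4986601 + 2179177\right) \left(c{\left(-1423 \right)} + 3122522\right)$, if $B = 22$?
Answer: $-8679836307456$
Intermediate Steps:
$c{\left(K \right)} = 528 + 22 K$ ($c{\left(K \right)} = \left(24 + K\right) 22 = 528 + 22 K$)
$\left(-4986601 + 2179177\right) \left(c{\left(-1423 \right)} + 3122522\right) = \left(-4986601 + 2179177\right) \left(\left(528 + 22 \left(-1423\right)\right) + 3122522\right) = - 2807424 \left(\left(528 - 31306\right) + 3122522\right) = - 2807424 \left(-30778 + 3122522\right) = \left(-2807424\right) 3091744 = -8679836307456$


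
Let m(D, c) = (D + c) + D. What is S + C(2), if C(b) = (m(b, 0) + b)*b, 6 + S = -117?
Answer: -111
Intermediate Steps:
S = -123 (S = -6 - 117 = -123)
m(D, c) = c + 2*D
C(b) = 3*b² (C(b) = ((0 + 2*b) + b)*b = (2*b + b)*b = (3*b)*b = 3*b²)
S + C(2) = -123 + 3*2² = -123 + 3*4 = -123 + 12 = -111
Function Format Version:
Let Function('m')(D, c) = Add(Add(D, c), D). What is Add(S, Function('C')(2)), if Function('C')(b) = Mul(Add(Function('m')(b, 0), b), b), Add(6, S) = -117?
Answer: -111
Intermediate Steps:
S = -123 (S = Add(-6, -117) = -123)
Function('m')(D, c) = Add(c, Mul(2, D))
Function('C')(b) = Mul(3, Pow(b, 2)) (Function('C')(b) = Mul(Add(Add(0, Mul(2, b)), b), b) = Mul(Add(Mul(2, b), b), b) = Mul(Mul(3, b), b) = Mul(3, Pow(b, 2)))
Add(S, Function('C')(2)) = Add(-123, Mul(3, Pow(2, 2))) = Add(-123, Mul(3, 4)) = Add(-123, 12) = -111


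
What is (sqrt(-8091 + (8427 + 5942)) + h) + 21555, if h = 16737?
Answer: 38292 + sqrt(6278) ≈ 38371.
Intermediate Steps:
(sqrt(-8091 + (8427 + 5942)) + h) + 21555 = (sqrt(-8091 + (8427 + 5942)) + 16737) + 21555 = (sqrt(-8091 + 14369) + 16737) + 21555 = (sqrt(6278) + 16737) + 21555 = (16737 + sqrt(6278)) + 21555 = 38292 + sqrt(6278)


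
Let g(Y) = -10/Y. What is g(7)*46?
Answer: -460/7 ≈ -65.714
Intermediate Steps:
g(7)*46 = -10/7*46 = -460/7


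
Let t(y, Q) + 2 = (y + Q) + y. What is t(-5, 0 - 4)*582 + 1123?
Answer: -8189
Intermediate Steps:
t(y, Q) = -2 + Q + 2*y (t(y, Q) = -2 + ((y + Q) + y) = -2 + ((Q + y) + y) = -2 + (Q + 2*y) = -2 + Q + 2*y)
t(-5, 0 - 4)*582 + 1123 = (-2 + (0 - 4) + 2*(-5))*582 + 1123 = (-2 - 4 - 10)*582 + 1123 = -16*582 + 1123 = -9312 + 1123 = -8189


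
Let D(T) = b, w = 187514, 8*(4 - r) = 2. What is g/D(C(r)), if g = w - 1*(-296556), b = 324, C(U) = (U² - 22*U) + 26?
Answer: 242035/162 ≈ 1494.0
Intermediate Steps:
r = 15/4 (r = 4 - ⅛*2 = 4 - ¼ = 15/4 ≈ 3.7500)
C(U) = 26 + U² - 22*U
D(T) = 324
g = 484070 (g = 187514 - 1*(-296556) = 187514 + 296556 = 484070)
g/D(C(r)) = 484070/324 = 484070*(1/324) = 242035/162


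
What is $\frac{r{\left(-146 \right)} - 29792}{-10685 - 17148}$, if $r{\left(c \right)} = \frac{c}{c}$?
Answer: $\frac{29791}{27833} \approx 1.0703$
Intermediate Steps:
$r{\left(c \right)} = 1$
$\frac{r{\left(-146 \right)} - 29792}{-10685 - 17148} = \frac{1 - 29792}{-10685 - 17148} = \frac{1 - 29792}{-27833} = \left(-29791\right) \left(- \frac{1}{27833}\right) = \frac{29791}{27833}$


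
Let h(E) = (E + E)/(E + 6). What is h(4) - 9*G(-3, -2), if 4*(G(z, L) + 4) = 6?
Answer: 233/10 ≈ 23.300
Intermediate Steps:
G(z, L) = -5/2 (G(z, L) = -4 + (¼)*6 = -4 + 3/2 = -5/2)
h(E) = 2*E/(6 + E) (h(E) = (2*E)/(6 + E) = 2*E/(6 + E))
h(4) - 9*G(-3, -2) = 2*4/(6 + 4) - 9*(-5/2) = 2*4/10 + 45/2 = 2*4*(⅒) + 45/2 = ⅘ + 45/2 = 233/10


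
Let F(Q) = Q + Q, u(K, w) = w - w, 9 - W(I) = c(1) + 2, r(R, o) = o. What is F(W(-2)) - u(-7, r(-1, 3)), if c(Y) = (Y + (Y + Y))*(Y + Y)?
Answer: 2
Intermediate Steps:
c(Y) = 6*Y² (c(Y) = (Y + 2*Y)*(2*Y) = (3*Y)*(2*Y) = 6*Y²)
W(I) = 1 (W(I) = 9 - (6*1² + 2) = 9 - (6*1 + 2) = 9 - (6 + 2) = 9 - 1*8 = 9 - 8 = 1)
u(K, w) = 0
F(Q) = 2*Q
F(W(-2)) - u(-7, r(-1, 3)) = 2*1 - 1*0 = 2 + 0 = 2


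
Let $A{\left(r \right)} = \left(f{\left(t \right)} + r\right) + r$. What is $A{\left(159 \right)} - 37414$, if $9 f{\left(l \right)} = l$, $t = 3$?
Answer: $- \frac{111287}{3} \approx -37096.0$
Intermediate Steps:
$f{\left(l \right)} = \frac{l}{9}$
$A{\left(r \right)} = \frac{1}{3} + 2 r$ ($A{\left(r \right)} = \left(\frac{1}{9} \cdot 3 + r\right) + r = \left(\frac{1}{3} + r\right) + r = \frac{1}{3} + 2 r$)
$A{\left(159 \right)} - 37414 = \left(\frac{1}{3} + 2 \cdot 159\right) - 37414 = \left(\frac{1}{3} + 318\right) - 37414 = \frac{955}{3} - 37414 = - \frac{111287}{3}$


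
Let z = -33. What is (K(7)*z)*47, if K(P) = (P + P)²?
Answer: -303996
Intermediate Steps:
K(P) = 4*P² (K(P) = (2*P)² = 4*P²)
(K(7)*z)*47 = ((4*7²)*(-33))*47 = ((4*49)*(-33))*47 = (196*(-33))*47 = -6468*47 = -303996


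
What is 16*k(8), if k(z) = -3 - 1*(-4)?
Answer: 16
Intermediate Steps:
k(z) = 1 (k(z) = -3 + 4 = 1)
16*k(8) = 16*1 = 16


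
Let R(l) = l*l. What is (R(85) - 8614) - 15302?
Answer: -16691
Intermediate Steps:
R(l) = l**2
(R(85) - 8614) - 15302 = (85**2 - 8614) - 15302 = (7225 - 8614) - 15302 = -1389 - 15302 = -16691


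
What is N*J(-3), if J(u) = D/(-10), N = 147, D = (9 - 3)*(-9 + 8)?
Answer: 441/5 ≈ 88.200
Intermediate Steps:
D = -6 (D = 6*(-1) = -6)
J(u) = ⅗ (J(u) = -6/(-10) = -6*(-⅒) = ⅗)
N*J(-3) = 147*(⅗) = 441/5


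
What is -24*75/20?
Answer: -90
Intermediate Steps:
-24*75/20 = -24*75*(1/20) = -24*15/4 = -8*45/4 = -90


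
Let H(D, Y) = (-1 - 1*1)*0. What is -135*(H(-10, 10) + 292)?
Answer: -39420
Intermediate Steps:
H(D, Y) = 0 (H(D, Y) = (-1 - 1)*0 = -2*0 = 0)
-135*(H(-10, 10) + 292) = -135*(0 + 292) = -135*292 = -39420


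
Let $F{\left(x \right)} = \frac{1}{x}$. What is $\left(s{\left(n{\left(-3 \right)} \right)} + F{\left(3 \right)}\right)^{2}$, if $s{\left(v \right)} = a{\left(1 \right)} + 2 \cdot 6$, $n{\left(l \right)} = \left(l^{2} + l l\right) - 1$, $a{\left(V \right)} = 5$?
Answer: $\frac{2704}{9} \approx 300.44$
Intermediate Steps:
$n{\left(l \right)} = -1 + 2 l^{2}$ ($n{\left(l \right)} = \left(l^{2} + l^{2}\right) - 1 = 2 l^{2} - 1 = -1 + 2 l^{2}$)
$s{\left(v \right)} = 17$ ($s{\left(v \right)} = 5 + 2 \cdot 6 = 5 + 12 = 17$)
$\left(s{\left(n{\left(-3 \right)} \right)} + F{\left(3 \right)}\right)^{2} = \left(17 + \frac{1}{3}\right)^{2} = \left(\frac{52}{3}\right)^{2} = \frac{2704}{9}$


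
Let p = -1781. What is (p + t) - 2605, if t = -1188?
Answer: -5574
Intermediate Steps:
(p + t) - 2605 = (-1781 - 1188) - 2605 = -2969 - 2605 = -5574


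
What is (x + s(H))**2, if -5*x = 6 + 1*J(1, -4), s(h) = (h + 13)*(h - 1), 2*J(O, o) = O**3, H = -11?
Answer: 64009/100 ≈ 640.09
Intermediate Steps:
J(O, o) = O**3/2
s(h) = (-1 + h)*(13 + h) (s(h) = (13 + h)*(-1 + h) = (-1 + h)*(13 + h))
x = -13/10 (x = -(6 + 1*((1/2)*1**3))/5 = -(6 + 1*((1/2)*1))/5 = -(6 + 1*(1/2))/5 = -(6 + 1/2)/5 = -1/5*13/2 = -13/10 ≈ -1.3000)
(x + s(H))**2 = (-13/10 + (-13 + (-11)**2 + 12*(-11)))**2 = (-13/10 + (-13 + 121 - 132))**2 = (-13/10 - 24)**2 = (-253/10)**2 = 64009/100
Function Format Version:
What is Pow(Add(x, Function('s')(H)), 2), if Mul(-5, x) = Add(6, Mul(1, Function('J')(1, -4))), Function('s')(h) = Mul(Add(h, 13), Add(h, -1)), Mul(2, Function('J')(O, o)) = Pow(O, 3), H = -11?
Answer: Rational(64009, 100) ≈ 640.09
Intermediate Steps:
Function('J')(O, o) = Mul(Rational(1, 2), Pow(O, 3))
Function('s')(h) = Mul(Add(-1, h), Add(13, h)) (Function('s')(h) = Mul(Add(13, h), Add(-1, h)) = Mul(Add(-1, h), Add(13, h)))
x = Rational(-13, 10) (x = Mul(Rational(-1, 5), Add(6, Mul(1, Mul(Rational(1, 2), Pow(1, 3))))) = Mul(Rational(-1, 5), Add(6, Mul(1, Mul(Rational(1, 2), 1)))) = Mul(Rational(-1, 5), Add(6, Mul(1, Rational(1, 2)))) = Mul(Rational(-1, 5), Add(6, Rational(1, 2))) = Mul(Rational(-1, 5), Rational(13, 2)) = Rational(-13, 10) ≈ -1.3000)
Pow(Add(x, Function('s')(H)), 2) = Pow(Add(Rational(-13, 10), Add(-13, Pow(-11, 2), Mul(12, -11))), 2) = Pow(Add(Rational(-13, 10), Add(-13, 121, -132)), 2) = Pow(Add(Rational(-13, 10), -24), 2) = Pow(Rational(-253, 10), 2) = Rational(64009, 100)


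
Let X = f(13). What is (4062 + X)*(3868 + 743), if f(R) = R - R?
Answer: 18729882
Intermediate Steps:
f(R) = 0
X = 0
(4062 + X)*(3868 + 743) = (4062 + 0)*(3868 + 743) = 4062*4611 = 18729882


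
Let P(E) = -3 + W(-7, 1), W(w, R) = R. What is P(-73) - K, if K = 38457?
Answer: -38459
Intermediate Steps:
P(E) = -2 (P(E) = -3 + 1 = -2)
P(-73) - K = -2 - 1*38457 = -2 - 38457 = -38459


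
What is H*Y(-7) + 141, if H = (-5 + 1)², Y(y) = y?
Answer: 29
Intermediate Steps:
H = 16 (H = (-4)² = 16)
H*Y(-7) + 141 = 16*(-7) + 141 = -112 + 141 = 29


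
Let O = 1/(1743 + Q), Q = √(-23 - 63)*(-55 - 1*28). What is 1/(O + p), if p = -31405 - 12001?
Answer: -157585611475/6840160976027193 - 83*I*√86/6840160976027193 ≈ -2.3038e-5 - 1.1253e-13*I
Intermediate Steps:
p = -43406
Q = -83*I*√86 (Q = √(-86)*(-55 - 28) = (I*√86)*(-83) = -83*I*√86 ≈ -769.71*I)
O = 1/(1743 - 83*I*√86) ≈ 0.0004801 + 0.00021201*I
1/(O + p) = 1/((21/43741 + I*√86/43741) - 43406) = 1/(-1898621825/43741 + I*√86/43741)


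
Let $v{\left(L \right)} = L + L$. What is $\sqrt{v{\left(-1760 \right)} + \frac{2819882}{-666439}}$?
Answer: $\frac{3 i \sqrt{173917265630902}}{666439} \approx 59.365 i$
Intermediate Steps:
$v{\left(L \right)} = 2 L$
$\sqrt{v{\left(-1760 \right)} + \frac{2819882}{-666439}} = \sqrt{2 \left(-1760\right) + \frac{2819882}{-666439}} = \sqrt{-3520 + 2819882 \left(- \frac{1}{666439}\right)} = \sqrt{-3520 - \frac{2819882}{666439}} = \sqrt{- \frac{2348685162}{666439}} = \frac{3 i \sqrt{173917265630902}}{666439}$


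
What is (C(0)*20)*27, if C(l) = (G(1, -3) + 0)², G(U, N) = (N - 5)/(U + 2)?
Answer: 3840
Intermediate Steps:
G(U, N) = (-5 + N)/(2 + U)
C(l) = 64/9 (C(l) = ((-5 - 3)/(2 + 1) + 0)² = (-8/3 + 0)² = (-8/3)² = 64/9)
(C(0)*20)*27 = ((64/9)*20)*27 = (1280/9)*27 = 3840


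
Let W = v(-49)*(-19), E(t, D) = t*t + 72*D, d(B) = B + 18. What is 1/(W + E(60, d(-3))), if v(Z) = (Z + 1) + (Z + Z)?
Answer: 1/7454 ≈ 0.00013416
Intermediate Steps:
d(B) = 18 + B
v(Z) = 1 + 3*Z (v(Z) = (1 + Z) + 2*Z = 1 + 3*Z)
E(t, D) = t² + 72*D
W = 2774 (W = (1 + 3*(-49))*(-19) = (1 - 147)*(-19) = -146*(-19) = 2774)
1/(W + E(60, d(-3))) = 1/(2774 + (60² + 72*(18 - 3))) = 1/(2774 + (3600 + 72*15)) = 1/(2774 + (3600 + 1080)) = 1/(2774 + 4680) = 1/7454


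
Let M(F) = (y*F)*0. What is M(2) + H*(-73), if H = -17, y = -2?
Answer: 1241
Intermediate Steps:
M(F) = 0 (M(F) = -2*F*0 = 0)
M(2) + H*(-73) = 0 - 17*(-73) = 0 + 1241 = 1241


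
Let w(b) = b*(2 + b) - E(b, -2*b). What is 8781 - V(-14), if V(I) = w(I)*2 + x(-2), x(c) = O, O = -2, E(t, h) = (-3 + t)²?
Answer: 9025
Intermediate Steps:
x(c) = -2
w(b) = -(-3 + b)² + b*(2 + b) (w(b) = b*(2 + b) - (-3 + b)² = -(-3 + b)² + b*(2 + b))
V(I) = -20 + 16*I (V(I) = (-9 + 8*I)*2 - 2 = (-18 + 16*I) - 2 = -20 + 16*I)
8781 - V(-14) = 8781 - (-20 + 16*(-14)) = 8781 - (-20 - 224) = 8781 - 1*(-244) = 8781 + 244 = 9025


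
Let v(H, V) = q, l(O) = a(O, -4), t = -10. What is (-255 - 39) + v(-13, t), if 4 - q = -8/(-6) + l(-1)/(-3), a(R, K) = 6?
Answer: -868/3 ≈ -289.33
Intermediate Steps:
l(O) = 6
q = 14/3 (q = 4 - (-8/(-6) + 6/(-3)) = 4 - (-8*(-⅙) + 6*(-⅓)) = 4 - (4/3 - 2) = 4 - 1*(-⅔) = 4 + ⅔ = 14/3 ≈ 4.6667)
v(H, V) = 14/3
(-255 - 39) + v(-13, t) = (-255 - 39) + 14/3 = -294 + 14/3 = -868/3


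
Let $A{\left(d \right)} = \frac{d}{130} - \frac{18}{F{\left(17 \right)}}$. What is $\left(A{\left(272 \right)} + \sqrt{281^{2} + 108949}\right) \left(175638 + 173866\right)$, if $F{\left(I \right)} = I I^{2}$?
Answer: $\frac{233118468992}{319345} + 349504 \sqrt{187910} \approx 1.5224 \cdot 10^{8}$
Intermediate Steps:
$F{\left(I \right)} = I^{3}$
$A{\left(d \right)} = - \frac{18}{4913} + \frac{d}{130}$ ($A{\left(d \right)} = \frac{d}{130} - \frac{18}{17^{3}} = d \frac{1}{130} - \frac{18}{4913} = \frac{d}{130} - \frac{18}{4913} = - \frac{18}{4913} + \frac{d}{130}$)
$\left(A{\left(272 \right)} + \sqrt{281^{2} + 108949}\right) \left(175638 + 173866\right) = \left(\left(- \frac{18}{4913} + \frac{1}{130} \cdot 272\right) + \sqrt{281^{2} + 108949}\right) \left(175638 + 173866\right) = \left(\left(- \frac{18}{4913} + \frac{136}{65}\right) + \sqrt{78961 + 108949}\right) 349504 = \left(\frac{666998}{319345} + \sqrt{187910}\right) 349504 = \frac{233118468992}{319345} + 349504 \sqrt{187910}$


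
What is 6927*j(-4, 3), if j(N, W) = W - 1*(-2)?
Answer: 34635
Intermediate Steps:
j(N, W) = 2 + W (j(N, W) = W + 2 = 2 + W)
6927*j(-4, 3) = 6927*(2 + 3) = 6927*5 = 34635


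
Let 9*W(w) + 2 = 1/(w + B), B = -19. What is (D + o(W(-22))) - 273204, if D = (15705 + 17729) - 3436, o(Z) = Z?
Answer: -89743097/369 ≈ -2.4321e+5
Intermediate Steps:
W(w) = -2/9 + 1/(9*(-19 + w)) (W(w) = -2/9 + 1/(9*(w - 19)) = -2/9 + 1/(9*(-19 + w)))
D = 29998 (D = 33434 - 3436 = 29998)
(D + o(W(-22))) - 273204 = (29998 + (39 - 2*(-22))/(9*(-19 - 22))) - 273204 = (29998 + (⅑)*(39 + 44)/(-41)) - 273204 = (29998 + (⅑)*(-1/41)*83) - 273204 = (29998 - 83/369) - 273204 = 11069179/369 - 273204 = -89743097/369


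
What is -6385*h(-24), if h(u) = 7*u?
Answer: 1072680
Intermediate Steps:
-6385*h(-24) = -44695*(-24) = -6385*(-168) = 1072680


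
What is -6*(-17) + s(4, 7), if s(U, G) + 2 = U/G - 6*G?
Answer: 410/7 ≈ 58.571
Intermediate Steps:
s(U, G) = -2 - 6*G + U/G (s(U, G) = -2 + (U/G - 6*G) = -2 + (-6*G + U/G) = -2 - 6*G + U/G)
-6*(-17) + s(4, 7) = -6*(-17) + (-2 - 6*7 + 4/7) = 102 + (-2 - 42 + 4*(⅐)) = 102 + (-2 - 42 + 4/7) = 102 - 304/7 = 410/7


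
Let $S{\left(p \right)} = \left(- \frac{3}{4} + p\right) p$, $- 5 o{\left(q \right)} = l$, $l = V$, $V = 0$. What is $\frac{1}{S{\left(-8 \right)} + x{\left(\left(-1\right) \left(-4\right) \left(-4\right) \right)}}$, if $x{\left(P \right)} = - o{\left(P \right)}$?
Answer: $\frac{1}{70} \approx 0.014286$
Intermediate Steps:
$l = 0$
$o{\left(q \right)} = 0$ ($o{\left(q \right)} = \left(- \frac{1}{5}\right) 0 = 0$)
$S{\left(p \right)} = p \left(- \frac{3}{4} + p\right)$ ($S{\left(p \right)} = \left(\left(-3\right) \frac{1}{4} + p\right) p = \left(- \frac{3}{4} + p\right) p = p \left(- \frac{3}{4} + p\right)$)
$x{\left(P \right)} = 0$ ($x{\left(P \right)} = \left(-1\right) 0 = 0$)
$\frac{1}{S{\left(-8 \right)} + x{\left(\left(-1\right) \left(-4\right) \left(-4\right) \right)}} = \frac{1}{\frac{1}{4} \left(-8\right) \left(-3 + 4 \left(-8\right)\right) + 0} = \frac{1}{\frac{1}{4} \left(-8\right) \left(-3 - 32\right) + 0} = \frac{1}{\frac{1}{4} \left(-8\right) \left(-35\right) + 0} = \frac{1}{70 + 0} = \frac{1}{70}$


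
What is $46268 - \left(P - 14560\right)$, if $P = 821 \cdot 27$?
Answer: $38661$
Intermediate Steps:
$P = 22167$
$46268 - \left(P - 14560\right) = 46268 - \left(22167 - 14560\right) = 46268 - 7607 = 38661$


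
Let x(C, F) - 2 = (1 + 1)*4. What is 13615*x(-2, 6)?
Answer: 136150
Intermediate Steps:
x(C, F) = 10 (x(C, F) = 2 + (1 + 1)*4 = 2 + 2*4 = 2 + 8 = 10)
13615*x(-2, 6) = 13615*10 = 136150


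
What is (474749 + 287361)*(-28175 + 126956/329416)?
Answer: -884158948462605/41177 ≈ -2.1472e+10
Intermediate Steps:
(474749 + 287361)*(-28175 + 126956/329416) = 762110*(-28175 + 126956*(1/329416)) = 762110*(-28175 + 31739/82354) = 762110*(-2320292211/82354) = -884158948462605/41177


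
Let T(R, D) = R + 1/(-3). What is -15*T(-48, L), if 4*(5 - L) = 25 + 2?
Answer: 725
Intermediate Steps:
L = -7/4 (L = 5 - (25 + 2)/4 = 5 - ¼*27 = 5 - 27/4 = -7/4 ≈ -1.7500)
T(R, D) = -⅓ + R (T(R, D) = R - ⅓ = -⅓ + R)
-15*T(-48, L) = -15*(-⅓ - 48) = -15*(-145/3) = 725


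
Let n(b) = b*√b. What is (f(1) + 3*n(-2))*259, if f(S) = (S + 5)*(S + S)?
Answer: 3108 - 1554*I*√2 ≈ 3108.0 - 2197.7*I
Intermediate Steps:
f(S) = 2*S*(5 + S) (f(S) = (5 + S)*(2*S) = 2*S*(5 + S))
n(b) = b^(3/2)
(f(1) + 3*n(-2))*259 = (2*1*(5 + 1) + 3*(-2)^(3/2))*259 = (2*1*6 + 3*(-2*I*√2))*259 = (12 - 6*I*√2)*259 = 3108 - 1554*I*√2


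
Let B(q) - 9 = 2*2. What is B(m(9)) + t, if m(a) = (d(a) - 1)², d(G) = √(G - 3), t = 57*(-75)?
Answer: -4262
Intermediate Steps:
t = -4275
d(G) = √(-3 + G)
m(a) = (-1 + √(-3 + a))² (m(a) = (√(-3 + a) - 1)² = (-1 + √(-3 + a))²)
B(q) = 13 (B(q) = 9 + 2*2 = 9 + 4 = 13)
B(m(9)) + t = 13 - 4275 = -4262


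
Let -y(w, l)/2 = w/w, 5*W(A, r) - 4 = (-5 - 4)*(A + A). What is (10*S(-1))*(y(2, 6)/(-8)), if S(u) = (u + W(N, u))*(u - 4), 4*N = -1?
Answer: -35/4 ≈ -8.7500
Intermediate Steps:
N = -¼ (N = (¼)*(-1) = -¼ ≈ -0.25000)
W(A, r) = ⅘ - 18*A/5 (W(A, r) = ⅘ + ((-5 - 4)*(A + A))/5 = ⅘ + (-18*A)/5 = ⅘ - 18*A/5)
y(w, l) = -2 (y(w, l) = -2*w/w = -2*1 = -2)
S(u) = (-4 + u)*(17/10 + u) (S(u) = (u + (⅘ - 18/5*(-¼)))*(u - 4) = (u + (⅘ + 9/10))*(-4 + u) = (u + 17/10)*(-4 + u) = (17/10 + u)*(-4 + u) = (-4 + u)*(17/10 + u))
(10*S(-1))*(y(2, 6)/(-8)) = (10*(-34/5 + (-1)² - 23/10*(-1)))*(-2/(-8)) = (10*(-34/5 + 1 + 23/10))*(-2*(-⅛)) = (10*(-7/2))*(¼) = -35*¼ = -35/4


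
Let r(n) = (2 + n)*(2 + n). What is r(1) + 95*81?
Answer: 7704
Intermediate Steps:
r(n) = (2 + n)²
r(1) + 95*81 = (2 + 1)² + 95*81 = 3² + 7695 = 9 + 7695 = 7704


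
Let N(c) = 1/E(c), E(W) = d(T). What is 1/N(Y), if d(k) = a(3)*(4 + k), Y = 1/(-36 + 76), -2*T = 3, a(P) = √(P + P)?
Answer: 5*√6/2 ≈ 6.1237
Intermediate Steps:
a(P) = √2*√P (a(P) = √(2*P) = √2*√P)
T = -3/2 (T = -½*3 = -3/2 ≈ -1.5000)
Y = 1/40 ≈ 0.025000
d(k) = √6*(4 + k) (d(k) = (√2*√3)*(4 + k) = √6*(4 + k))
E(W) = 5*√6/2 (E(W) = √6*(4 - 3/2) = √6*(5/2) = 5*√6/2)
N(c) = √6/15 (N(c) = 1/(5*√6/2) = √6/15)
1/N(Y) = 1/(√6/15) = 5*√6/2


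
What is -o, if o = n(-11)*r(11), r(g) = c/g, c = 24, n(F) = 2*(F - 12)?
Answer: 1104/11 ≈ 100.36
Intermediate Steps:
n(F) = -24 + 2*F (n(F) = 2*(-12 + F) = -24 + 2*F)
r(g) = 24/g
o = -1104/11 (o = (-24 + 2*(-11))*(24/11) = (-24 - 22)*(24*(1/11)) = -46*24/11 = -1104/11 ≈ -100.36)
-o = -1*(-1104/11) = 1104/11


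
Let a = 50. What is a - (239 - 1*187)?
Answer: -2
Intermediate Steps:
a - (239 - 1*187) = 50 - (239 - 1*187) = 50 - (239 - 187) = 50 - 1*52 = 50 - 52 = -2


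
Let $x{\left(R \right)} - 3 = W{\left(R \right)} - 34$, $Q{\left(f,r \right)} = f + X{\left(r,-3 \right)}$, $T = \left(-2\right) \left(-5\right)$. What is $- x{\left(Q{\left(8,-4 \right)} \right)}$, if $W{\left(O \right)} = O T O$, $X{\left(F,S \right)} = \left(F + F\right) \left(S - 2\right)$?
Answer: $-23009$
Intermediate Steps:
$T = 10$
$X{\left(F,S \right)} = 2 F \left(-2 + S\right)$
$Q{\left(f,r \right)} = f - 10 r$ ($Q{\left(f,r \right)} = f + 2 r \left(-2 - 3\right) = f + 2 r \left(-5\right) = f - 10 r$)
$W{\left(O \right)} = 10 O^{2}$ ($W{\left(O \right)} = O 10 O = 10 O O = 10 O^{2}$)
$x{\left(R \right)} = -31 + 10 R^{2}$ ($x{\left(R \right)} = 3 + \left(10 R^{2} - 34\right) = 3 + \left(-34 + 10 R^{2}\right) = -31 + 10 R^{2}$)
$- x{\left(Q{\left(8,-4 \right)} \right)} = - (-31 + 10 \left(8 - -40\right)^{2}) = - (-31 + 10 \left(8 + 40\right)^{2}) = - (-31 + 10 \cdot 48^{2}) = - (-31 + 10 \cdot 2304) = - (-31 + 23040) = \left(-1\right) 23009 = -23009$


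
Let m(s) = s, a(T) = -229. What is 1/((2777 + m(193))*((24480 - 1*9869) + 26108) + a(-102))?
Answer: 1/120935201 ≈ 8.2689e-9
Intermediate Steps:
1/((2777 + m(193))*((24480 - 1*9869) + 26108) + a(-102)) = 1/((2777 + 193)*((24480 - 1*9869) + 26108) - 229) = 1/(2970*((24480 - 9869) + 26108) - 229) = 1/(2970*(14611 + 26108) - 229) = 1/(2970*40719 - 229) = 1/(120935430 - 229) = 1/120935201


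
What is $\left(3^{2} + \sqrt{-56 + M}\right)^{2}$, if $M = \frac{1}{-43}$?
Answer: $\frac{\left(387 + i \sqrt{103587}\right)^{2}}{1849} \approx 24.977 + 134.73 i$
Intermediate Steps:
$M = - \frac{1}{43} \approx -0.023256$
$\left(3^{2} + \sqrt{-56 + M}\right)^{2} = \left(3^{2} + \sqrt{-56 - \frac{1}{43}}\right)^{2} = \left(9 + \sqrt{- \frac{2409}{43}}\right)^{2} = \left(9 + \frac{i \sqrt{103587}}{43}\right)^{2}$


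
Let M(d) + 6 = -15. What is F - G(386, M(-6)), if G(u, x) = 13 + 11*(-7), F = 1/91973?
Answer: 5886273/91973 ≈ 64.000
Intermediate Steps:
F = 1/91973 ≈ 1.0873e-5
M(d) = -21 (M(d) = -6 - 15 = -21)
G(u, x) = -64 (G(u, x) = 13 - 77 = -64)
F - G(386, M(-6)) = 1/91973 - 1*(-64) = 1/91973 + 64 = 5886273/91973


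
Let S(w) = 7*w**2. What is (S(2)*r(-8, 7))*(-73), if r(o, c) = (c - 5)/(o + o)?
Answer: 511/2 ≈ 255.50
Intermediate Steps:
r(o, c) = (-5 + c)/(2*o) (r(o, c) = (-5 + c)/((2*o)) = (-5 + c)*(1/(2*o)) = (-5 + c)/(2*o))
(S(2)*r(-8, 7))*(-73) = ((7*2**2)*((1/2)*(-5 + 7)/(-8)))*(-73) = ((7*4)*((1/2)*(-1/8)*2))*(-73) = (28*(-1/8))*(-73) = -7/2*(-73) = 511/2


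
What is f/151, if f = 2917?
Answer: 2917/151 ≈ 19.318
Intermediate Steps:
f/151 = 2917/151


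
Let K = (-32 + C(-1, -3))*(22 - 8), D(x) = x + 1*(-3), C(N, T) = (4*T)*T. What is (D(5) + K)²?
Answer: 3364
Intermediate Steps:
C(N, T) = 4*T²
D(x) = -3 + x (D(x) = x - 3 = -3 + x)
K = 56 (K = (-32 + 4*(-3)²)*(22 - 8) = (-32 + 4*9)*14 = (-32 + 36)*14 = 4*14 = 56)
(D(5) + K)² = ((-3 + 5) + 56)² = (2 + 56)² = 58² = 3364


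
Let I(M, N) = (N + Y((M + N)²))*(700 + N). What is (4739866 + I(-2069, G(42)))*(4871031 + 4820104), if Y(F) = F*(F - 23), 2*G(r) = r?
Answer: 122921354166508141121985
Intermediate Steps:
G(r) = r/2
Y(F) = F*(-23 + F)
I(M, N) = (700 + N)*(N + (M + N)²*(-23 + (M + N)²)) (I(M, N) = (N + (M + N)²*(-23 + (M + N)²))*(700 + N) = (700 + N)*(N + (M + N)²*(-23 + (M + N)²)))
(4739866 + I(-2069, G(42)))*(4871031 + 4820104) = (4739866 + (((½)*42)² + 700*((½)*42) + 700*(-2069 + (½)*42)²*(-23 + (-2069 + (½)*42)²) + ((½)*42)*(-2069 + (½)*42)²*(-23 + (-2069 + (½)*42)²)))*(4871031 + 4820104) = (4739866 + (21² + 700*21 + 700*(-2069 + 21)²*(-23 + (-2069 + 21)²) + 21*(-2069 + 21)²*(-23 + (-2069 + 21)²)))*9691135 = (4739866 + (441 + 14700 + 700*(-2048)²*(-23 + (-2048)²) + 21*(-2048)²*(-23 + (-2048)²)))*9691135 = (4739866 + (441 + 14700 + 700*4194304*(-23 + 4194304) + 21*4194304*(-23 + 4194304)))*9691135 = (4739866 + (441 + 14700 + 700*4194304*4194281 + 21*4194304*4194281))*9691135 = (4739866 + (441 + 14700 + 12314462702796800 + 369433881083904))*9691135 = (4739866 + 12683896583895845)*9691135 = 12683896588635711*9691135 = 122921354166508141121985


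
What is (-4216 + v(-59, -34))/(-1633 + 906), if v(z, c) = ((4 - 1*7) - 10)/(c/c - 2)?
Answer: 4203/727 ≈ 5.7813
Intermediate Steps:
v(z, c) = 13 (v(z, c) = ((4 - 7) - 10)/(1 - 2) = (-3 - 10)/(-1) = -13*(-1) = 13)
(-4216 + v(-59, -34))/(-1633 + 906) = (-4216 + 13)/(-1633 + 906) = -4203/(-727) = -4203*(-1/727) = 4203/727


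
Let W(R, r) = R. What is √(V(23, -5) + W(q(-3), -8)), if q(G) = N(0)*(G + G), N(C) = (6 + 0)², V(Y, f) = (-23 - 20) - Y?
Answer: I*√282 ≈ 16.793*I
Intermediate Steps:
V(Y, f) = -43 - Y
N(C) = 36 (N(C) = 6² = 36)
q(G) = 72*G (q(G) = 36*(G + G) = 36*(2*G) = 72*G)
√(V(23, -5) + W(q(-3), -8)) = √((-43 - 1*23) + 72*(-3)) = √((-43 - 23) - 216) = √(-66 - 216) = √(-282) = I*√282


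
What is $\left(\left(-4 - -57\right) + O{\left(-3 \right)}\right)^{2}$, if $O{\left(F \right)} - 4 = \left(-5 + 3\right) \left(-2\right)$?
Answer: $3721$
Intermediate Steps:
$O{\left(F \right)} = 8$ ($O{\left(F \right)} = 4 + \left(-5 + 3\right) \left(-2\right) = 4 - -4 = 4 + 4 = 8$)
$\left(\left(-4 - -57\right) + O{\left(-3 \right)}\right)^{2} = \left(\left(-4 - -57\right) + 8\right)^{2} = \left(\left(-4 + 57\right) + 8\right)^{2} = \left(53 + 8\right)^{2} = 61^{2} = 3721$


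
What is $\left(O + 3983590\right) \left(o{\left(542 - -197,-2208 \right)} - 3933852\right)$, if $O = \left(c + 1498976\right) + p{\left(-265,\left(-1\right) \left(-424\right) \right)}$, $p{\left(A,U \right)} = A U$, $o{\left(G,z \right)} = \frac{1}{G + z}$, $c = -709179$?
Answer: $- \frac{26935276081700903}{1469} \approx -1.8336 \cdot 10^{13}$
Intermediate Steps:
$O = 677437$ ($O = \left(-709179 + 1498976\right) - 265 \left(\left(-1\right) \left(-424\right)\right) = 789797 - 112360 = 677437$)
$\left(O + 3983590\right) \left(o{\left(542 - -197,-2208 \right)} - 3933852\right) = \left(677437 + 3983590\right) \left(\frac{1}{\left(542 - -197\right) - 2208} - 3933852\right) = 4661027 \left(\frac{1}{\left(542 + 197\right) - 2208} - 3933852\right) = 4661027 \left(\frac{1}{739 - 2208} - 3933852\right) = 4661027 \left(\frac{1}{-1469} - 3933852\right) = 4661027 \left(- \frac{1}{1469} - 3933852\right) = 4661027 \left(- \frac{5778828589}{1469}\right) = - \frac{26935276081700903}{1469}$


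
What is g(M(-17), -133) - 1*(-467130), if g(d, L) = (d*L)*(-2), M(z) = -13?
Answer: 463672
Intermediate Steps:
g(d, L) = -2*L*d (g(d, L) = (L*d)*(-2) = -2*L*d)
g(M(-17), -133) - 1*(-467130) = -2*(-133)*(-13) - 1*(-467130) = -3458 + 467130 = 463672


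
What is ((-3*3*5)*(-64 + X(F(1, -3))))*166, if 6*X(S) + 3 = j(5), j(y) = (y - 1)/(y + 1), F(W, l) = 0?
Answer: 480985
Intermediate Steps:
j(y) = (-1 + y)/(1 + y)
X(S) = -7/18 (X(S) = -½ + ((-1 + 5)/(1 + 5))/6 = -½ + (4/6)/6 = -½ + ((⅙)*4)/6 = -½ + (⅙)*(⅔) = -½ + ⅑ = -7/18)
((-3*3*5)*(-64 + X(F(1, -3))))*166 = ((-3*3*5)*(-64 - 7/18))*166 = (-9*5*(-1159/18))*166 = -45*(-1159/18)*166 = (5795/2)*166 = 480985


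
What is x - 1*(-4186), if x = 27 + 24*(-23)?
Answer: 3661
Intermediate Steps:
x = -525 (x = 27 - 552 = -525)
x - 1*(-4186) = -525 - 1*(-4186) = -525 + 4186 = 3661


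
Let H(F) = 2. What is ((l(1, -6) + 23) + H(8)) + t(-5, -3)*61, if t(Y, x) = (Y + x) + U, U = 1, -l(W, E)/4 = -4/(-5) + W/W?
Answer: -2046/5 ≈ -409.20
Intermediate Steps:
l(W, E) = -36/5 (l(W, E) = -4*(-4/(-5) + W/W) = -4*(-4*(-1/5) + 1) = -4*(4/5 + 1) = -4*9/5 = -36/5)
t(Y, x) = 1 + Y + x (t(Y, x) = (Y + x) + 1 = 1 + Y + x)
((l(1, -6) + 23) + H(8)) + t(-5, -3)*61 = ((-36/5 + 23) + 2) + (1 - 5 - 3)*61 = (79/5 + 2) - 7*61 = 89/5 - 427 = -2046/5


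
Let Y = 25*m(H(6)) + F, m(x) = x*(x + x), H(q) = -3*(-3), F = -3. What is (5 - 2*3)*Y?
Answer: -4047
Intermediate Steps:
H(q) = 9
m(x) = 2*x**2 (m(x) = x*(2*x) = 2*x**2)
Y = 4047 (Y = 25*(2*9**2) - 3 = 25*(2*81) - 3 = 25*162 - 3 = 4050 - 3 = 4047)
(5 - 2*3)*Y = (5 - 2*3)*4047 = (5 - 6)*4047 = -1*4047 = -4047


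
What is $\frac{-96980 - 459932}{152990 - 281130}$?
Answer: $\frac{139228}{32035} \approx 4.3461$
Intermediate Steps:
$\frac{-96980 - 459932}{152990 - 281130} = - \frac{556912}{-128140} = \left(-556912\right) \left(- \frac{1}{128140}\right) = \frac{139228}{32035}$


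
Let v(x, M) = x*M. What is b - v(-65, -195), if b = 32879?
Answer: 20204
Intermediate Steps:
v(x, M) = M*x
b - v(-65, -195) = 32879 - (-195)*(-65) = 32879 - 1*12675 = 32879 - 12675 = 20204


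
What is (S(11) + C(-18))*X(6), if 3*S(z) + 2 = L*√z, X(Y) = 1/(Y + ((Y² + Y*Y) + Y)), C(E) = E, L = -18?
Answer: -2/9 - √11/14 ≈ -0.45912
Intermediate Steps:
X(Y) = 1/(2*Y + 2*Y²) (X(Y) = 1/(Y + ((Y² + Y²) + Y)) = 1/(Y + (2*Y² + Y)) = 1/(Y + (Y + 2*Y²)) = 1/(2*Y + 2*Y²))
S(z) = -⅔ - 6*√z (S(z) = -⅔ + (-18*√z)/3 = -⅔ - 6*√z)
(S(11) + C(-18))*X(6) = ((-⅔ - 6*√11) - 18)*((½)/(6*(1 + 6))) = (-56/3 - 6*√11)*((½)*(⅙)/7) = (-56/3 - 6*√11)*((½)*(⅙)*(⅐)) = (-56/3 - 6*√11)*(1/84) = -2/9 - √11/14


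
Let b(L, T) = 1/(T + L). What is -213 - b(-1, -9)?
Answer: -2129/10 ≈ -212.90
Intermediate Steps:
b(L, T) = 1/(L + T)
-213 - b(-1, -9) = -213 - 1/(-1 - 9) = -213 - 1/(-10) = -213 - 1*(-⅒) = -213 + ⅒ = -2129/10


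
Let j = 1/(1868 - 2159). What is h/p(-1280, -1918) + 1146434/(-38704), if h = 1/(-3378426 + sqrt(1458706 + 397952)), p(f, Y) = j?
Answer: -1090423743139177579/36813181814931656 + 97*sqrt(1856658)/3804586793606 ≈ -29.620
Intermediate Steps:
j = -1/291 (j = 1/(-291) = -1/291 ≈ -0.0034364)
p(f, Y) = -1/291
h = 1/(-3378426 + sqrt(1856658)) ≈ -2.9612e-7
h/p(-1280, -1918) + 1146434/(-38704) = (-563071/1902293396803 - sqrt(1856658)/11413760380818)/(-1/291) + 1146434/(-38704) = (-563071/1902293396803 - sqrt(1856658)/11413760380818)*(-291) + 1146434*(-1/38704) = (163853661/1902293396803 + 97*sqrt(1856658)/3804586793606) - 573217/19352 = -1090423743139177579/36813181814931656 + 97*sqrt(1856658)/3804586793606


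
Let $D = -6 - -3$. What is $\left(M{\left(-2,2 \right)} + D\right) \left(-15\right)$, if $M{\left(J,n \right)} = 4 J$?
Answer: $165$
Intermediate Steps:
$D = -3$ ($D = -6 + 3 = -3$)
$\left(M{\left(-2,2 \right)} + D\right) \left(-15\right) = \left(4 \left(-2\right) - 3\right) \left(-15\right) = \left(-8 - 3\right) \left(-15\right) = \left(-11\right) \left(-15\right) = 165$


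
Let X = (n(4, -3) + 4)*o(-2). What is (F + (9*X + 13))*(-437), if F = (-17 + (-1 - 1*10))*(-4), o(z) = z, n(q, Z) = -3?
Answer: -46759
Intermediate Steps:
F = 112 (F = (-17 + (-1 - 10))*(-4) = (-17 - 11)*(-4) = -28*(-4) = 112)
X = -2 (X = (-3 + 4)*(-2) = 1*(-2) = -2)
(F + (9*X + 13))*(-437) = (112 + (9*(-2) + 13))*(-437) = (112 + (-18 + 13))*(-437) = (112 - 5)*(-437) = 107*(-437) = -46759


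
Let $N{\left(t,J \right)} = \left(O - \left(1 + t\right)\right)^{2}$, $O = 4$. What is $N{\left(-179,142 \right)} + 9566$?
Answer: $42690$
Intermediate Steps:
$N{\left(t,J \right)} = \left(3 - t\right)^{2}$ ($N{\left(t,J \right)} = \left(4 - \left(1 + t\right)\right)^{2} = \left(3 - t\right)^{2}$)
$N{\left(-179,142 \right)} + 9566 = \left(-3 - 179\right)^{2} + 9566 = \left(-182\right)^{2} + 9566 = 33124 + 9566 = 42690$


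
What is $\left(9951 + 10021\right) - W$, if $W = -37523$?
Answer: $57495$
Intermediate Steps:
$\left(9951 + 10021\right) - W = \left(9951 + 10021\right) - -37523 = 19972 + 37523 = 57495$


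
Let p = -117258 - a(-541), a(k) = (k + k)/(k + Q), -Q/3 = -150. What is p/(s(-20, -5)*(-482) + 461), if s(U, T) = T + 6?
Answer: 10671560/1911 ≈ 5584.3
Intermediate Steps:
Q = 450 (Q = -3*(-150) = 450)
a(k) = 2*k/(450 + k) (a(k) = (k + k)/(k + 450) = (2*k)/(450 + k) = 2*k/(450 + k))
s(U, T) = 6 + T
p = -10671560/91 (p = -117258 - 2*(-541)/(450 - 541) = -117258 - 2*(-541)/(-91) = -117258 - 2*(-541)*(-1)/91 = -117258 - 1*1082/91 = -117258 - 1082/91 = -10671560/91 ≈ -1.1727e+5)
p/(s(-20, -5)*(-482) + 461) = -10671560/(91*((6 - 5)*(-482) + 461)) = -10671560/(91*(1*(-482) + 461)) = -10671560/(91*(-482 + 461)) = -10671560/91/(-21) = -10671560/91*(-1/21) = 10671560/1911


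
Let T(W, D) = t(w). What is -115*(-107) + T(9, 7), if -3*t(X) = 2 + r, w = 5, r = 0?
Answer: 36913/3 ≈ 12304.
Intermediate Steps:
t(X) = -⅔ (t(X) = -(2 + 0)/3 = -⅓*2 = -⅔)
T(W, D) = -⅔
-115*(-107) + T(9, 7) = -115*(-107) - ⅔ = 12305 - ⅔ = 36913/3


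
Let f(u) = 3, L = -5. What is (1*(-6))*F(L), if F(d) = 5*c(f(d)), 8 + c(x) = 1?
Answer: 210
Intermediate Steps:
c(x) = -7 (c(x) = -8 + 1 = -7)
F(d) = -35 (F(d) = 5*(-7) = -35)
(1*(-6))*F(L) = (1*(-6))*(-35) = -6*(-35) = 210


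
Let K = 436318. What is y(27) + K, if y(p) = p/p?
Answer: 436319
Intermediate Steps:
y(p) = 1
y(27) + K = 1 + 436318 = 436319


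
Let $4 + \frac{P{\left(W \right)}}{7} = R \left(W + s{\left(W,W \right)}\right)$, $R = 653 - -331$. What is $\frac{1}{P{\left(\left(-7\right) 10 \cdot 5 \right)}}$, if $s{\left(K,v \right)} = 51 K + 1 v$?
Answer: $- \frac{1}{127772428} \approx -7.8264 \cdot 10^{-9}$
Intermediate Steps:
$s{\left(K,v \right)} = v + 51 K$ ($s{\left(K,v \right)} = 51 K + v = v + 51 K$)
$R = 984$ ($R = 653 + 331 = 984$)
$P{\left(W \right)} = -28 + 365064 W$ ($P{\left(W \right)} = -28 + 7 \cdot 984 \left(W + \left(W + 51 W\right)\right) = -28 + 7 \cdot 984 \left(W + 52 W\right) = -28 + 7 \cdot 984 \cdot 53 W = -28 + 7 \cdot 52152 W = -28 + 365064 W$)
$\frac{1}{P{\left(\left(-7\right) 10 \cdot 5 \right)}} = \frac{1}{-28 + 365064 \left(-7\right) 10 \cdot 5} = \frac{1}{-28 + 365064 \left(\left(-70\right) 5\right)} = \frac{1}{-28 + 365064 \left(-350\right)} = \frac{1}{-28 - 127772400} = \frac{1}{-127772428} = - \frac{1}{127772428}$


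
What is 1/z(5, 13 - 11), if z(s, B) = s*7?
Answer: 1/35 ≈ 0.028571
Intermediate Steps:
z(s, B) = 7*s
1/z(5, 13 - 11) = 1/(7*5) = 1/35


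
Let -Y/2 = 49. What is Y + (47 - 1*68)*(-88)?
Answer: 1750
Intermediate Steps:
Y = -98 (Y = -2*49 = -98)
Y + (47 - 1*68)*(-88) = -98 + (47 - 1*68)*(-88) = -98 + (47 - 68)*(-88) = -98 - 21*(-88) = -98 + 1848 = 1750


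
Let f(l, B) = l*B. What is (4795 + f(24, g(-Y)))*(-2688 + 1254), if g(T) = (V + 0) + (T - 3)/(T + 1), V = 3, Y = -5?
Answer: -6990750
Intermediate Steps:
g(T) = 3 + (-3 + T)/(1 + T) (g(T) = (3 + 0) + (T - 3)/(T + 1) = 3 + (-3 + T)/(1 + T))
f(l, B) = B*l
(4795 + f(24, g(-Y)))*(-2688 + 1254) = (4795 + (4*(-1*(-5))/(1 - 1*(-5)))*24)*(-2688 + 1254) = (4795 + (4*5/(1 + 5))*24)*(-1434) = (4795 + (4*5/6)*24)*(-1434) = (4795 + (4*5*(1/6))*24)*(-1434) = (4795 + (10/3)*24)*(-1434) = (4795 + 80)*(-1434) = 4875*(-1434) = -6990750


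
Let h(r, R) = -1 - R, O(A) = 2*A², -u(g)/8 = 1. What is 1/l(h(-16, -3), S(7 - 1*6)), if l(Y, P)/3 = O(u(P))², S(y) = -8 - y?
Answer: 1/49152 ≈ 2.0345e-5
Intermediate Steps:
u(g) = -8 (u(g) = -8*1 = -8)
l(Y, P) = 49152 (l(Y, P) = 3*(2*(-8)²)² = 3*(2*64)² = 3*128² = 3*16384 = 49152)
1/l(h(-16, -3), S(7 - 1*6)) = 1/49152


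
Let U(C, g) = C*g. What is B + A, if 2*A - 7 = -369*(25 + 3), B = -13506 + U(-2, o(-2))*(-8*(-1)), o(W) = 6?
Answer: -37529/2 ≈ -18765.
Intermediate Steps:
B = -13602 (B = -13506 + (-2*6)*(-8*(-1)) = -13506 - 12*8 = -13506 - 96 = -13602)
A = -10325/2 (A = 7/2 + (-369*(25 + 3))/2 = 7/2 + (-369*28)/2 = 7/2 + (1/2)*(-10332) = 7/2 - 5166 = -10325/2 ≈ -5162.5)
B + A = -13602 - 10325/2 = -37529/2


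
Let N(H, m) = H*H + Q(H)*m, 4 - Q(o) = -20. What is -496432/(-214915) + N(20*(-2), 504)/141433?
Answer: 73155342896/30396073195 ≈ 2.4067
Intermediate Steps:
Q(o) = 24 (Q(o) = 4 - 1*(-20) = 4 + 20 = 24)
N(H, m) = H² + 24*m (N(H, m) = H*H + 24*m = H² + 24*m)
-496432/(-214915) + N(20*(-2), 504)/141433 = -496432/(-214915) + ((20*(-2))² + 24*504)/141433 = -496432*(-1/214915) + ((-40)² + 12096)*(1/141433) = 496432/214915 + (1600 + 12096)*(1/141433) = 496432/214915 + 13696*(1/141433) = 496432/214915 + 13696/141433 = 73155342896/30396073195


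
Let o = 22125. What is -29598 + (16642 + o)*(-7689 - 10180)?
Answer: -692757121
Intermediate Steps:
-29598 + (16642 + o)*(-7689 - 10180) = -29598 + (16642 + 22125)*(-7689 - 10180) = -29598 + 38767*(-17869) = -29598 - 692727523 = -692757121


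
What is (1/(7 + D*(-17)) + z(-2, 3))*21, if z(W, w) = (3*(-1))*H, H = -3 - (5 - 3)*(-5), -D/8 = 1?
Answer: -63042/143 ≈ -440.85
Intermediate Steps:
D = -8 (D = -8*1 = -8)
H = 7 (H = -3 - 2*(-5) = -3 - 1*(-10) = -3 + 10 = 7)
z(W, w) = -21 (z(W, w) = (3*(-1))*7 = -3*7 = -21)
(1/(7 + D*(-17)) + z(-2, 3))*21 = (1/(7 - 8*(-17)) - 21)*21 = (1/(7 + 136) - 21)*21 = (1/143 - 21)*21 = -3002/143*21 = -63042/143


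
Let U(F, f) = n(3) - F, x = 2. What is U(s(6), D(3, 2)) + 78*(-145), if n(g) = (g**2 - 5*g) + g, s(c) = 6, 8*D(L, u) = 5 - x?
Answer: -11319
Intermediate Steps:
D(L, u) = 3/8 (D(L, u) = (5 - 1*2)/8 = (5 - 2)/8 = (1/8)*3 = 3/8)
n(g) = g**2 - 4*g
U(F, f) = -3 - F (U(F, f) = 3*(-4 + 3) - F = 3*(-1) - F = -3 - F)
U(s(6), D(3, 2)) + 78*(-145) = (-3 - 1*6) + 78*(-145) = (-3 - 6) - 11310 = -9 - 11310 = -11319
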